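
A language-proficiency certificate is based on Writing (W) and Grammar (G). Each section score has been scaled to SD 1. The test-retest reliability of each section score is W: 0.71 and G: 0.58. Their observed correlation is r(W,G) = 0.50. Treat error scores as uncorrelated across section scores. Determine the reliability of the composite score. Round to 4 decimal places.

Var(W+G) = 2 + 2·[0.50] = 2 + 1 = 3.
With uncorrelated errors the cross-covariances are all true-score covariance, so they carry over unchanged; only the diagonal terms shrink to ρᵢσᵢ².
True-score variance = [0.71 + 0.58] + 1 = 1.29 + 1 = 2.29.
Reliability = 2.29 / 3 = 0.7633.

0.7633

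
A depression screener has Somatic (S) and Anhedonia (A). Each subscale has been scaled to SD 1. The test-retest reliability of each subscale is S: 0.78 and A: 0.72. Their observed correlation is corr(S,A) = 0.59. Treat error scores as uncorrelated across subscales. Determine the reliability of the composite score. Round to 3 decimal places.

Var(S+A) = 2 + 2·[0.59] = 2 + 1.18 = 3.18.
With uncorrelated errors the cross-covariances are all true-score covariance, so they carry over unchanged; only the diagonal terms shrink to ρᵢσᵢ².
True-score variance = [0.78 + 0.72] + 1.18 = 1.5 + 1.18 = 2.68.
Reliability = 2.68 / 3.18 = 0.843.

0.843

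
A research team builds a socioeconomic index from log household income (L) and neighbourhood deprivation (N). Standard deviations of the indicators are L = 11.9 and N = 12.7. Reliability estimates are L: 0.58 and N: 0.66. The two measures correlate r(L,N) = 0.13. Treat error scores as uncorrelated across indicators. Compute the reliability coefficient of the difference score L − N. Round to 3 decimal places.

Var(L−N) = 11.9² + 12.7² − 2·11.9·12.7·0.13 = 302.9 − 39.2938 = 263.606.
Because errors are independent across components, Cov(Tᵢ,Tⱼ) = Cov(Xᵢ,Xⱼ); the off-diagonal part of the true-score variance is the same as above.
True-score variance = [11.9²·0.58 + 12.7²·0.66] − 39.2938 = 188.585 − 39.2938 = 149.291.
Reliability = 149.291 / 263.606 = 0.566.

0.566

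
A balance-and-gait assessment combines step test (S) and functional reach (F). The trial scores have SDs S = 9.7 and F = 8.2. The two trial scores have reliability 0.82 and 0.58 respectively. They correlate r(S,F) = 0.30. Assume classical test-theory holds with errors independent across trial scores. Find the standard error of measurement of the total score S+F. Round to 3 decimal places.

Var(total) = 161.33 + 47.724 = 209.054.
True-score variance = 116.153 + 47.724 = 163.877, so reliability = 0.7839.
Error variance = 209.054 − 163.877 = 45.177; SEM = √45.177 = 6.721.

6.721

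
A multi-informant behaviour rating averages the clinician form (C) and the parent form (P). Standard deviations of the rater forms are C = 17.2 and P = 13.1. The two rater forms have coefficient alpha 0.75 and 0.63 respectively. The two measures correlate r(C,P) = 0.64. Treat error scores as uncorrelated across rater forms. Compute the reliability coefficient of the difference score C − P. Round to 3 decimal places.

Var(C−P) = 17.2² + 13.1² − 2·17.2·13.1·0.64 = 467.45 − 288.41 = 179.04.
With uncorrelated errors the cross-covariances are all true-score covariance, so they carry over unchanged; only the diagonal terms shrink to ρᵢσᵢ².
True-score variance = [17.2²·0.75 + 13.1²·0.63] − 288.41 = 329.994 − 288.41 = 41.5847.
Reliability = 41.5847 / 179.04 = 0.232.

0.232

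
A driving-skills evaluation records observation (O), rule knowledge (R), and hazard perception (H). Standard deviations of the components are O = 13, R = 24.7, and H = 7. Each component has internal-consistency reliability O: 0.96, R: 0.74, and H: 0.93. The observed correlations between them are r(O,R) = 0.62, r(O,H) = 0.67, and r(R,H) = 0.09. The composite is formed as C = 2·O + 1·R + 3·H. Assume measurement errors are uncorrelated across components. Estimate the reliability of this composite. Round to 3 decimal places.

0.935

Var(C) = 2²·13² + 24.7² + 3²·7² + 2·[2·13·24.7·0.62 + 6·13·7·0.67 + 3·24.7·7·0.09] = 1727.09 + 1621.33 = 3348.42.
Under uncorrelated errors the observed covariances equal the true-score covariances, so only the own-variance terms attenuate.
True-score variance = [2²·13²·0.96 + 24.7²·0.74 + 3²·7²·0.93] + 1621.33 = 1510.56 + 1621.33 = 3131.89.
Reliability = 3131.89 / 3348.42 = 0.935.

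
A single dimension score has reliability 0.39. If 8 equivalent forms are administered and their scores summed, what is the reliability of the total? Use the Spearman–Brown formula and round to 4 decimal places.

0.8365

ρ_k = kρ / (1 + (k−1)ρ) = 8·0.39 / (1 + 7·0.39) = 3.120 / 3.730 = 0.8365.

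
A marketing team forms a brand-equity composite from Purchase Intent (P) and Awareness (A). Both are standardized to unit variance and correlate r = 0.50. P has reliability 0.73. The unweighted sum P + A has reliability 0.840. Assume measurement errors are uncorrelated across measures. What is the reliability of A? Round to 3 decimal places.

0.790

Var(P+A) = 2 + 2·0.50 = 3.000.
True-score variance = ρ_P + ρ_A + 2·0.50, so 0.840 = (0.73 + ρ_A + 1.00) / 3.000.
ρ_A = 0.840·3.000 − 0.73 − 1.00 = 0.790.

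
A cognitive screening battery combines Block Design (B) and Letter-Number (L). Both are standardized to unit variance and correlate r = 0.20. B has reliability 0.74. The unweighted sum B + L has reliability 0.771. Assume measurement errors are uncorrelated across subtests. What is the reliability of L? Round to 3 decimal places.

0.710

Var(B+L) = 2 + 2·0.20 = 2.400.
True-score variance = ρ_B + ρ_L + 2·0.20, so 0.771 = (0.74 + ρ_L + 0.40) / 2.400.
ρ_L = 0.771·2.400 − 0.74 − 0.40 = 0.710.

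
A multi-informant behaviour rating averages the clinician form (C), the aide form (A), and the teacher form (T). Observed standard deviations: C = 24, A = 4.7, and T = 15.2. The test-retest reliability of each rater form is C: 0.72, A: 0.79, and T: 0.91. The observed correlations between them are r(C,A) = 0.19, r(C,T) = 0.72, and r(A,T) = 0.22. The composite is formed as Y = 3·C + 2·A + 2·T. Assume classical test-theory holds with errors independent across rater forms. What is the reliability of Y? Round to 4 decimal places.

0.8404

Var(Y) = 3²·24² + 2²·4.7² + 2²·15.2² + 2·[6·24·4.7·0.19 + 6·24·15.2·0.72 + 4·4.7·15.2·0.22] = 6196.52 + 3534.79 = 9731.31.
With uncorrelated errors the cross-covariances are all true-score covariance, so they carry over unchanged; only the diagonal terms shrink to ρᵢσᵢ².
True-score variance = [3²·24²·0.72 + 2²·4.7²·0.79 + 2²·15.2²·0.91] + 3534.79 = 4643.27 + 3534.79 = 8178.06.
Reliability = 8178.06 / 9731.31 = 0.8404.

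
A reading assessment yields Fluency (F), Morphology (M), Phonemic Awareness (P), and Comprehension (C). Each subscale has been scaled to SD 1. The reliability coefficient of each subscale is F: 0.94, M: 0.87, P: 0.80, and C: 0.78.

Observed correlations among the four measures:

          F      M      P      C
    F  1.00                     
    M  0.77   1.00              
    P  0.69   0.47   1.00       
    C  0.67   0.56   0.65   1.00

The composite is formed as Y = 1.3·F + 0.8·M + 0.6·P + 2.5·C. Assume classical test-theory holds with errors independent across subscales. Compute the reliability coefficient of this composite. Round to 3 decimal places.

Var(Y) = 1.3² + 0.8² + 0.6² + 2.5² + 2·[1.04·0.77 + 0.78·0.69 + 3.25·0.67 + 0.48·0.47 + 2·0.56 + 1.5·0.65] = 8.94 + 11.6742 = 20.6142.
With uncorrelated errors the cross-covariances are all true-score covariance, so they carry over unchanged; only the diagonal terms shrink to ρᵢσᵢ².
True-score variance = [1.3²·0.94 + 0.8²·0.87 + 0.6²·0.80 + 2.5²·0.78] + 11.6742 = 7.3084 + 11.6742 = 18.9826.
Reliability = 18.9826 / 20.6142 = 0.921.

0.921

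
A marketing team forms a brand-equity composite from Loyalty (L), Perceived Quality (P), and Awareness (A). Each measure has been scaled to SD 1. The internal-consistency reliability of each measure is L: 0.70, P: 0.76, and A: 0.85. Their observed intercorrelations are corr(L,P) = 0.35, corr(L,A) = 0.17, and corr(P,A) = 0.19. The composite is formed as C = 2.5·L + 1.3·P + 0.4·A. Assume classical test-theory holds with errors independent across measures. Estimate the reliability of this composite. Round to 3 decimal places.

0.789

Var(C) = 2.5² + 1.3² + 0.4² + 2·[3.25·0.35 + 0.17 + 0.52·0.19] = 8.1 + 2.8126 = 10.9126.
Under uncorrelated errors the observed covariances equal the true-score covariances, so only the own-variance terms attenuate.
True-score variance = [2.5²·0.70 + 1.3²·0.76 + 0.4²·0.85] + 2.8126 = 5.7954 + 2.8126 = 8.608.
Reliability = 8.608 / 10.9126 = 0.789.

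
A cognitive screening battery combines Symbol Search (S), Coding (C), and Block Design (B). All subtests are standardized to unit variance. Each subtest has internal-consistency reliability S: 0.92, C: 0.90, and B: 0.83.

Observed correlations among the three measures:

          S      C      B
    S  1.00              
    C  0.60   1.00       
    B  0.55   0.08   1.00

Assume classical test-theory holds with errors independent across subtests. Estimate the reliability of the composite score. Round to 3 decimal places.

Var(S+C+B) = 3 + 2·[0.60 + 0.55 + 0.08] = 3 + 2.46 = 5.46.
Under uncorrelated errors the observed covariances equal the true-score covariances, so only the own-variance terms attenuate.
True-score variance = [0.92 + 0.90 + 0.83] + 2.46 = 2.65 + 2.46 = 5.11.
Reliability = 5.11 / 5.46 = 0.936.

0.936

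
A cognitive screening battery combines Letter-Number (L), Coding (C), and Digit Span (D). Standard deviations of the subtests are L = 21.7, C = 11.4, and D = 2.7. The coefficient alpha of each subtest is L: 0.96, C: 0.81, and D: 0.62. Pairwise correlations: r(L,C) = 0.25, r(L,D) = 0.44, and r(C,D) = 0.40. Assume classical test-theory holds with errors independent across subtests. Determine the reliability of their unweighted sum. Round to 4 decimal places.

0.9427

Var(L+C+D) = 21.7² + 11.4² + 2.7² + 2·[21.7·11.4·0.25 + 21.7·2.7·0.44 + 11.4·2.7·0.40] = 608.14 + 199.873 = 808.013.
With uncorrelated errors the cross-covariances are all true-score covariance, so they carry over unchanged; only the diagonal terms shrink to ρᵢσᵢ².
True-score variance = [21.7²·0.96 + 11.4²·0.81 + 2.7²·0.62] + 199.873 = 561.842 + 199.873 = 761.715.
Reliability = 761.715 / 808.013 = 0.9427.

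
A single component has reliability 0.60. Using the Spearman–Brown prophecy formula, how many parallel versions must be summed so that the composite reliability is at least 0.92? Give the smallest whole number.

8

k ≥ ρ*(1−ρ₁)/(ρ₁(1−ρ*)) = 0.92·0.40 / (0.60·0.08) = 7.667.
Smallest integer k = 8.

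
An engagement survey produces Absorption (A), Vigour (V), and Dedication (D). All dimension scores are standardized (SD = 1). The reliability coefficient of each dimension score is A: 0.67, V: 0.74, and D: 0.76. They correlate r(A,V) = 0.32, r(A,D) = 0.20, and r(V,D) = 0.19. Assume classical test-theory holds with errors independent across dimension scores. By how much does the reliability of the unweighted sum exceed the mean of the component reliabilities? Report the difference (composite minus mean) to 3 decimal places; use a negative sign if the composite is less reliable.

Var(sum) = 3 + 1.42 = 4.42; true-score variance = 2.17 + 1.42 = 3.59; composite reliability = 0.8122.
Mean component reliability = 0.7233.
Difference = 0.8122 − 0.7233 = 0.089.

0.089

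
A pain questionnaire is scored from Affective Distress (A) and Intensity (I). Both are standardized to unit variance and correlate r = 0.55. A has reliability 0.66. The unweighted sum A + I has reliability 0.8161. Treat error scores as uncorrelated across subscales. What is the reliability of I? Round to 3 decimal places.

Var(A+I) = 2 + 2·0.55 = 3.100.
True-score variance = ρ_A + ρ_I + 2·0.55, so 0.8161 = (0.66 + ρ_I + 1.10) / 3.100.
ρ_I = 0.8161·3.100 − 0.66 − 1.10 = 0.770.

0.770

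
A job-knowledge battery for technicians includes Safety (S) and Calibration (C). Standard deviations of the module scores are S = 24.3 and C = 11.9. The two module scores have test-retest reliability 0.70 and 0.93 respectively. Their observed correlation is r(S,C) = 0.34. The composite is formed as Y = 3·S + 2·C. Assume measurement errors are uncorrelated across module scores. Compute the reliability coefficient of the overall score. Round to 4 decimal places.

0.7686

Var(Y) = 3²·24.3² + 2²·11.9² + 2·[6·24.3·11.9·0.34] = 5880.85 + 1179.81 = 7060.66.
Under uncorrelated errors the observed covariances equal the true-score covariances, so only the own-variance terms attenuate.
True-score variance = [3²·24.3²·0.70 + 2²·11.9²·0.93] + 1179.81 = 4246.88 + 1179.81 = 5426.69.
Reliability = 5426.69 / 7060.66 = 0.7686.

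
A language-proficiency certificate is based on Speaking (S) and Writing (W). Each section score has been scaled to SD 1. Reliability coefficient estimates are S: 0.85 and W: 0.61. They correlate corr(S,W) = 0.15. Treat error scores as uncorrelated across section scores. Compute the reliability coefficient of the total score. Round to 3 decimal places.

0.765

Var(S+W) = 2 + 2·[0.15] = 2 + 0.3 = 2.3.
Under uncorrelated errors the observed covariances equal the true-score covariances, so only the own-variance terms attenuate.
True-score variance = [0.85 + 0.61] + 0.3 = 1.46 + 0.3 = 1.76.
Reliability = 1.76 / 2.3 = 0.765.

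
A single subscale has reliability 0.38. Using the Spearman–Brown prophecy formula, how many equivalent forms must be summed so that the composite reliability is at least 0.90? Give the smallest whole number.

k ≥ ρ*(1−ρ₁)/(ρ₁(1−ρ*)) = 0.90·0.62 / (0.38·0.10) = 14.684.
Smallest integer k = 15.

15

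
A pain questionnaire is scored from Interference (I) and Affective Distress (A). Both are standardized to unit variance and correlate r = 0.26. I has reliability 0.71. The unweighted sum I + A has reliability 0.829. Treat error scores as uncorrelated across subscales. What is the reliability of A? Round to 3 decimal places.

Var(I+A) = 2 + 2·0.26 = 2.520.
True-score variance = ρ_I + ρ_A + 2·0.26, so 0.829 = (0.71 + ρ_A + 0.52) / 2.520.
ρ_A = 0.829·2.520 − 0.71 − 0.52 = 0.859.

0.859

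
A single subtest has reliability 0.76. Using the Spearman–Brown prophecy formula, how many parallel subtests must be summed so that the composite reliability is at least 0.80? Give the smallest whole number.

k ≥ ρ*(1−ρ₁)/(ρ₁(1−ρ*)) = 0.80·0.24 / (0.76·0.20) = 1.263.
Smallest integer k = 2.

2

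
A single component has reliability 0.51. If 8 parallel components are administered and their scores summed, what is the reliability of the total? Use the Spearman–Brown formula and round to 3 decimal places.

ρ_k = kρ / (1 + (k−1)ρ) = 8·0.51 / (1 + 7·0.51) = 4.080 / 4.570 = 0.893.

0.893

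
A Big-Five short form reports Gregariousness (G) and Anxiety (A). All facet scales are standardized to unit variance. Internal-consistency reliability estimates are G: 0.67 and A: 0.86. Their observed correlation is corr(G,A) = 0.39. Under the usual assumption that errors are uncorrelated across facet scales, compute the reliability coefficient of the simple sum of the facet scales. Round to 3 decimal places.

Var(G+A) = 2 + 2·[0.39] = 2 + 0.78 = 2.78.
Because errors are independent across components, Cov(Tᵢ,Tⱼ) = Cov(Xᵢ,Xⱼ); the off-diagonal part of the true-score variance is the same as above.
True-score variance = [0.67 + 0.86] + 0.78 = 1.53 + 0.78 = 2.31.
Reliability = 2.31 / 2.78 = 0.831.

0.831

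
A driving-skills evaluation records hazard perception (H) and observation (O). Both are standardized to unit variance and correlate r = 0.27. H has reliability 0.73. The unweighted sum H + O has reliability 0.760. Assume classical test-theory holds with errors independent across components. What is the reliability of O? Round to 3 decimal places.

Var(H+O) = 2 + 2·0.27 = 2.540.
True-score variance = ρ_H + ρ_O + 2·0.27, so 0.760 = (0.73 + ρ_O + 0.54) / 2.540.
ρ_O = 0.760·2.540 − 0.73 − 0.54 = 0.660.

0.660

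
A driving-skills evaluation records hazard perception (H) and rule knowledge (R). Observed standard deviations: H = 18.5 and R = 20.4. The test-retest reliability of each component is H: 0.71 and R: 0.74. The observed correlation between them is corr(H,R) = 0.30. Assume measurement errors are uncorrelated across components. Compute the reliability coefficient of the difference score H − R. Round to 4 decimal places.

Var(H−R) = 18.5² + 20.4² − 2·18.5·20.4·0.30 = 758.41 − 226.44 = 531.97.
Because errors are independent across components, Cov(Tᵢ,Tⱼ) = Cov(Xᵢ,Xⱼ); the off-diagonal part of the true-score variance is the same as above.
True-score variance = [18.5²·0.71 + 20.4²·0.74] − 226.44 = 550.956 − 226.44 = 324.516.
Reliability = 324.516 / 531.97 = 0.6100.

0.6100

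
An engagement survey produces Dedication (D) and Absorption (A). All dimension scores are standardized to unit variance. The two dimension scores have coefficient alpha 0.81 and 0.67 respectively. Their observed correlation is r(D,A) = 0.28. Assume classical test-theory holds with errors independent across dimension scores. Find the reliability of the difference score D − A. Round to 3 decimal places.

Var(D−A) = 1 + 1 − 2·0.28 = 2 − 0.56 = 1.44.
With uncorrelated errors the cross-covariances are all true-score covariance, so they carry over unchanged; only the diagonal terms shrink to ρᵢσᵢ².
True-score variance = [0.81 + 0.67] − 0.56 = 1.48 − 0.56 = 0.92.
Reliability = 0.92 / 1.44 = 0.639.

0.639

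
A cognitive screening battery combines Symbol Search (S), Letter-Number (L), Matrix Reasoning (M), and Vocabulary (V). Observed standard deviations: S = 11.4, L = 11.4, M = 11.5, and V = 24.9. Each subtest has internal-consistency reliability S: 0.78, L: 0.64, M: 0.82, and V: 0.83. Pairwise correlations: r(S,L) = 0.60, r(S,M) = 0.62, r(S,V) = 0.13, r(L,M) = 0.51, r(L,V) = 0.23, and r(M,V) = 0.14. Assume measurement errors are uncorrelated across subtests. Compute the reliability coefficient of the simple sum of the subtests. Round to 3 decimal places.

0.883

Var(S+L+M+V) = 11.4² + 11.4² + 11.5² + 24.9² + 2·[11.4·11.4·0.60 + 11.4·11.5·0.62 + 11.4·24.9·0.13 + 11.4·11.5·0.51 + 11.4·24.9·0.23 + 11.5·24.9·0.14] = 1012.18 + 736.795 = 1748.98.
Because errors are independent across components, Cov(Tᵢ,Tⱼ) = Cov(Xᵢ,Xⱼ); the off-diagonal part of the true-score variance is the same as above.
True-score variance = [11.4²·0.78 + 11.4²·0.64 + 11.5²·0.82 + 24.9²·0.83] + 736.795 = 807.596 + 736.795 = 1544.39.
Reliability = 1544.39 / 1748.98 = 0.883.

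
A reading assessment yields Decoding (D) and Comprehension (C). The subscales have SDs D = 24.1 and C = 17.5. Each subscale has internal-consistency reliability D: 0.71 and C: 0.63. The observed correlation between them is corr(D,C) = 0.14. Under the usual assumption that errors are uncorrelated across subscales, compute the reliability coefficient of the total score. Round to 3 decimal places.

0.720

Var(D+C) = 24.1² + 17.5² + 2·[24.1·17.5·0.14] = 887.06 + 118.09 = 1005.15.
With uncorrelated errors the cross-covariances are all true-score covariance, so they carry over unchanged; only the diagonal terms shrink to ρᵢσᵢ².
True-score variance = [24.1²·0.71 + 17.5²·0.63] + 118.09 = 605.313 + 118.09 = 723.403.
Reliability = 723.403 / 1005.15 = 0.720.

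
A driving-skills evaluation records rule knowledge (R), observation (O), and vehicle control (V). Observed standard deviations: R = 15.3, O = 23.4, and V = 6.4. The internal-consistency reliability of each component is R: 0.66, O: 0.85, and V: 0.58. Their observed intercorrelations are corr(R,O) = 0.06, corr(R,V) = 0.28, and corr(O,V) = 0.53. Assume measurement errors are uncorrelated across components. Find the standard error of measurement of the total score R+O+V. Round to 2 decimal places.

13.38

Var(total) = 822.61 + 256.543 = 1079.15.
True-score variance = 643.682 + 256.543 = 900.225, so reliability = 0.8342.
Error variance = 1079.15 − 900.225 = 178.928; SEM = √178.928 = 13.38.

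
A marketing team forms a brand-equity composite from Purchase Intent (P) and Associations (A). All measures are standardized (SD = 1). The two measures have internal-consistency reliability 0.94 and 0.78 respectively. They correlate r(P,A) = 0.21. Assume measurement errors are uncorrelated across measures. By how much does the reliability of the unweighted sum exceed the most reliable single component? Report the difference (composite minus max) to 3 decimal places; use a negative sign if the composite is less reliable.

-0.056

Var(sum) = 2 + 0.42 = 2.42; true-score variance = 1.72 + 0.42 = 2.14; composite reliability = 0.8843.
Max component reliability = 0.9400.
Difference = 0.8843 − 0.9400 = -0.056.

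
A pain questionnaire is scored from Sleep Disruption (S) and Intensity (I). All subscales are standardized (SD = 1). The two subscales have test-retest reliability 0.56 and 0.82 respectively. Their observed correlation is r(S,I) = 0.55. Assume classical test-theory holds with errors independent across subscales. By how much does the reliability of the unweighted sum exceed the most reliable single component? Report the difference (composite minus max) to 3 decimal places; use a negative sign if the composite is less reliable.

Var(sum) = 2 + 1.1 = 3.1; true-score variance = 1.38 + 1.1 = 2.48; composite reliability = 0.8000.
Max component reliability = 0.8200.
Difference = 0.8000 − 0.8200 = -0.020.

-0.020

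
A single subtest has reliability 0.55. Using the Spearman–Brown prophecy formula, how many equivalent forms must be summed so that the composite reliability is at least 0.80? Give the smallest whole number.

4

k ≥ ρ*(1−ρ₁)/(ρ₁(1−ρ*)) = 0.80·0.45 / (0.55·0.20) = 3.273.
Smallest integer k = 4.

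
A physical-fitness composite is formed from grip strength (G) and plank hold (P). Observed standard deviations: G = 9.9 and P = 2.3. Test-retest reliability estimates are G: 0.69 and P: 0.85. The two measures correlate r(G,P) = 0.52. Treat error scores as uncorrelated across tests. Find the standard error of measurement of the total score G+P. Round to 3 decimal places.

Var(total) = 103.3 + 23.6808 = 126.981.
True-score variance = 72.1234 + 23.6808 = 95.8042, so reliability = 0.7545.
Error variance = 126.981 − 95.8042 = 31.1766; SEM = √31.1766 = 5.584.

5.584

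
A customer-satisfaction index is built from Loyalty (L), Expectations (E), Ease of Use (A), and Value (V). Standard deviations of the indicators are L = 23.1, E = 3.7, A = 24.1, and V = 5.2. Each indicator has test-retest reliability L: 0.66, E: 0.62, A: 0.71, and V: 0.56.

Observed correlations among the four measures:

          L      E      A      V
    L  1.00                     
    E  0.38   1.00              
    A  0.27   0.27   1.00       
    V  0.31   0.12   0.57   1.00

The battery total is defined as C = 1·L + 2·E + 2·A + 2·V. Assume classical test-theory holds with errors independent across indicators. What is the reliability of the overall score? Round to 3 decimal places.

Var(C) = 23.1² + 2²·3.7² + 2²·24.1² + 2²·5.2² + 2·[2·23.1·3.7·0.38 + 2·23.1·24.1·0.27 + 2·23.1·5.2·0.31 + 4·3.7·24.1·0.27 + 4·3.7·5.2·0.12 + 4·24.1·5.2·0.57] = 3019.77 + 1662.65 = 4682.42.
Because errors are independent across components, Cov(Tᵢ,Tⱼ) = Cov(Xᵢ,Xⱼ); the off-diagonal part of the true-score variance is the same as above.
True-score variance = [23.1²·0.66 + 2²·3.7²·0.62 + 2²·24.1²·0.71 + 2²·5.2²·0.56] + 1662.65 = 2096.2 + 1662.65 = 3758.85.
Reliability = 3758.85 / 4682.42 = 0.803.

0.803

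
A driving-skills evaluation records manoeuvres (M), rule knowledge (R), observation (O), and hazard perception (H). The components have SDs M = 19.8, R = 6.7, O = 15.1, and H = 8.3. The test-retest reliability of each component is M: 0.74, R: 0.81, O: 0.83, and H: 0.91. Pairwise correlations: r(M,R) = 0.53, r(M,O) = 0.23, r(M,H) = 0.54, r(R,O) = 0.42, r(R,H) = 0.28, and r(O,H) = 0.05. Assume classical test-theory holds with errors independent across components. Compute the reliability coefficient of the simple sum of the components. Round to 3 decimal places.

0.882

Var(M+R+O+H) = 19.8² + 6.7² + 15.1² + 8.3² + 2·[19.8·6.7·0.53 + 19.8·15.1·0.23 + 19.8·8.3·0.54 + 6.7·15.1·0.42 + 6.7·8.3·0.28 + 15.1·8.3·0.05] = 733.83 + 584.295 = 1318.12.
Because errors are independent across components, Cov(Tᵢ,Tⱼ) = Cov(Xᵢ,Xⱼ); the off-diagonal part of the true-score variance is the same as above.
True-score variance = [19.8²·0.74 + 6.7²·0.81 + 15.1²·0.83 + 8.3²·0.91] + 584.295 = 578.409 + 584.295 = 1162.7.
Reliability = 1162.7 / 1318.12 = 0.882.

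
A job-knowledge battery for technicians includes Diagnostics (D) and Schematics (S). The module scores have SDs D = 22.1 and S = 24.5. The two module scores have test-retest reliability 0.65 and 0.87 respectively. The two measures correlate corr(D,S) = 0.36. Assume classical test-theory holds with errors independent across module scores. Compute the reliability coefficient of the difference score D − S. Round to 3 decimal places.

Var(D−S) = 22.1² + 24.5² − 2·22.1·24.5·0.36 = 1088.66 − 389.844 = 698.816.
With uncorrelated errors the cross-covariances are all true-score covariance, so they carry over unchanged; only the diagonal terms shrink to ρᵢσᵢ².
True-score variance = [22.1²·0.65 + 24.5²·0.87] − 389.844 = 839.684 − 389.844 = 449.84.
Reliability = 449.84 / 698.816 = 0.644.

0.644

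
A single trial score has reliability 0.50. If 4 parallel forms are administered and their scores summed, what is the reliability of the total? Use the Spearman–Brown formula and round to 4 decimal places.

0.8000

ρ_k = kρ / (1 + (k−1)ρ) = 4·0.50 / (1 + 3·0.50) = 2.000 / 2.500 = 0.8000.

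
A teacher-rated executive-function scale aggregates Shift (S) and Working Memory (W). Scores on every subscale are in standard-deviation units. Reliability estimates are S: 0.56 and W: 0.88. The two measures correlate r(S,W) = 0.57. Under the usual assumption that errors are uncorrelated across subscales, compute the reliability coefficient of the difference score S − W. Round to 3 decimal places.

0.349

Var(S−W) = 1 + 1 − 2·0.57 = 2 − 1.14 = 0.86.
Under uncorrelated errors the observed covariances equal the true-score covariances, so only the own-variance terms attenuate.
True-score variance = [0.56 + 0.88] − 1.14 = 1.44 − 1.14 = 0.3.
Reliability = 0.3 / 0.86 = 0.349.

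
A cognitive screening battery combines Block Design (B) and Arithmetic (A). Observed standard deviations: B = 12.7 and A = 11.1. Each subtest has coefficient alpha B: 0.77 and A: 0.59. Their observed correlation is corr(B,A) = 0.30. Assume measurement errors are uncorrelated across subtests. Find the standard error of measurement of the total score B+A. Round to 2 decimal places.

Var(total) = 284.5 + 84.582 = 369.082.
True-score variance = 196.887 + 84.582 = 281.469, so reliability = 0.7626.
Error variance = 369.082 − 281.469 = 87.6128; SEM = √87.6128 = 9.36.

9.36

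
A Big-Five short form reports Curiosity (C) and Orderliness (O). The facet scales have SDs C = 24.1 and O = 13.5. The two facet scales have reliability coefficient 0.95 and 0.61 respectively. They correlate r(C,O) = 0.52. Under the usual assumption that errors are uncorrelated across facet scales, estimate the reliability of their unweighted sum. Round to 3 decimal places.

Var(C+O) = 24.1² + 13.5² + 2·[24.1·13.5·0.52] = 763.06 + 338.364 = 1101.42.
Under uncorrelated errors the observed covariances equal the true-score covariances, so only the own-variance terms attenuate.
True-score variance = [24.1²·0.95 + 13.5²·0.61] + 338.364 = 662.942 + 338.364 = 1001.31.
Reliability = 1001.31 / 1101.42 = 0.909.

0.909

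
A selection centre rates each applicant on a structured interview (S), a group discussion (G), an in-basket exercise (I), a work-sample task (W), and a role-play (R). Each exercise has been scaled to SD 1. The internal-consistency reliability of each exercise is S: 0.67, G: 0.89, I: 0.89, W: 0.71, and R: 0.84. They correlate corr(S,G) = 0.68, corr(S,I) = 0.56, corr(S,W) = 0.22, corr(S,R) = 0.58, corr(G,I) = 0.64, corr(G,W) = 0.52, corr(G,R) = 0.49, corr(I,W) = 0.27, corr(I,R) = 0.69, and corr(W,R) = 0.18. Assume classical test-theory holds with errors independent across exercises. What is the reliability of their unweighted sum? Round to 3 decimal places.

Var(S+G+I+W+R) = 5 + 2·[0.68 + 0.56 + 0.22 + 0.58 + 0.64 + 0.52 + 0.49 + 0.27 + 0.69 + 0.18] = 5 + 9.66 = 14.66.
With uncorrelated errors the cross-covariances are all true-score covariance, so they carry over unchanged; only the diagonal terms shrink to ρᵢσᵢ².
True-score variance = [0.67 + 0.89 + 0.89 + 0.71 + 0.84] + 9.66 = 4 + 9.66 = 13.66.
Reliability = 13.66 / 14.66 = 0.932.

0.932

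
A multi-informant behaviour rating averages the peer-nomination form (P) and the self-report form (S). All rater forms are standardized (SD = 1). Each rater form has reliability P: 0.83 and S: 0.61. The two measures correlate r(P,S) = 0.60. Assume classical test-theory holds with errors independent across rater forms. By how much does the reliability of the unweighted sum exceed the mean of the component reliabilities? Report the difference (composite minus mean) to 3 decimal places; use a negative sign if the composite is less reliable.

0.105

Var(sum) = 2 + 1.2 = 3.2; true-score variance = 1.44 + 1.2 = 2.64; composite reliability = 0.8250.
Mean component reliability = 0.7200.
Difference = 0.8250 − 0.7200 = 0.105.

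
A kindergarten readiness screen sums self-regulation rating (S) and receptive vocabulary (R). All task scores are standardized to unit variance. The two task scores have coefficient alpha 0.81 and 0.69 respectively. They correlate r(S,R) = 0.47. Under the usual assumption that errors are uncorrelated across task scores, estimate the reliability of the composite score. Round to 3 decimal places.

Var(S+R) = 2 + 2·[0.47] = 2 + 0.94 = 2.94.
With uncorrelated errors the cross-covariances are all true-score covariance, so they carry over unchanged; only the diagonal terms shrink to ρᵢσᵢ².
True-score variance = [0.81 + 0.69] + 0.94 = 1.5 + 0.94 = 2.44.
Reliability = 2.44 / 2.94 = 0.830.

0.830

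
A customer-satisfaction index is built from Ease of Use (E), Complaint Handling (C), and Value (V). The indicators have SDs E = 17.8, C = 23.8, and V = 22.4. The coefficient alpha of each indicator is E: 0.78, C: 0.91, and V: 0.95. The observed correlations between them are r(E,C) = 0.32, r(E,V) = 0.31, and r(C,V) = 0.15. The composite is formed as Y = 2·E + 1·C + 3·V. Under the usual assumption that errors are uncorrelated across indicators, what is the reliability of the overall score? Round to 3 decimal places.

Var(Y) = 2²·17.8² + 23.8² + 3²·22.4² + 2·[2·17.8·23.8·0.32 + 6·17.8·22.4·0.31 + 3·23.8·22.4·0.15] = 6349.64 + 2505.31 = 8854.95.
Because errors are independent across components, Cov(Tᵢ,Tⱼ) = Cov(Xᵢ,Xⱼ); the off-diagonal part of the true-score variance is the same as above.
True-score variance = [2²·17.8²·0.78 + 23.8²·0.91 + 3²·22.4²·0.95] + 2505.31 = 5794.05 + 2505.31 = 8299.35.
Reliability = 8299.35 / 8854.95 = 0.937.

0.937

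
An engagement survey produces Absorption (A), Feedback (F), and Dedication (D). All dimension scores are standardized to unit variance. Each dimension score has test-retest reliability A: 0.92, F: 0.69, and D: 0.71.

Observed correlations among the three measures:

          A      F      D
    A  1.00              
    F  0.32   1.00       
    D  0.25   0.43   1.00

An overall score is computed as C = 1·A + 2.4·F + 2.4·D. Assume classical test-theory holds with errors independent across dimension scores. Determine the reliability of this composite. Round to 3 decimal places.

Var(C) = 1 + 2.4² + 2.4² + 2·[2.4·0.32 + 2.4·0.25 + 5.76·0.43] = 12.52 + 7.6896 = 20.2096.
Because errors are independent across components, Cov(Tᵢ,Tⱼ) = Cov(Xᵢ,Xⱼ); the off-diagonal part of the true-score variance is the same as above.
True-score variance = [0.92 + 2.4²·0.69 + 2.4²·0.71] + 7.6896 = 8.984 + 7.6896 = 16.6736.
Reliability = 16.6736 / 20.2096 = 0.825.

0.825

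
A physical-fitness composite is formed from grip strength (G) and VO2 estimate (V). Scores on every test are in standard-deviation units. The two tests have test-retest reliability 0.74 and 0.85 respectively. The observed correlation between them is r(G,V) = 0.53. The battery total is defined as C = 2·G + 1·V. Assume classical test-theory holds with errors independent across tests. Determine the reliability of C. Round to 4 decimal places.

0.8329

Var(C) = 2² + 1 + 2·[2·0.53] = 5 + 2.12 = 7.12.
Because errors are independent across components, Cov(Tᵢ,Tⱼ) = Cov(Xᵢ,Xⱼ); the off-diagonal part of the true-score variance is the same as above.
True-score variance = [2²·0.74 + 0.85] + 2.12 = 3.81 + 2.12 = 5.93.
Reliability = 5.93 / 7.12 = 0.8329.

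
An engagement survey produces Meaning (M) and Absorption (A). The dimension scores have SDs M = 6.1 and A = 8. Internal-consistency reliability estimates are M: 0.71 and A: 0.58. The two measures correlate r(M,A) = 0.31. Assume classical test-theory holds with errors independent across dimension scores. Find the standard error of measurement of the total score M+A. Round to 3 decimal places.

6.138

Var(total) = 101.21 + 30.256 = 131.466.
True-score variance = 63.5391 + 30.256 = 93.7951, so reliability = 0.7135.
Error variance = 131.466 − 93.7951 = 37.6709; SEM = √37.6709 = 6.138.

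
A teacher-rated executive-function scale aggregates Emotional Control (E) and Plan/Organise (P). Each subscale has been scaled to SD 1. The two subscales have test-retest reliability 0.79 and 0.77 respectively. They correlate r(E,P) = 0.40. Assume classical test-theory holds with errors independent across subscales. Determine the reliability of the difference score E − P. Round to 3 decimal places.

Var(E−P) = 1 + 1 − 2·0.40 = 2 − 0.8 = 1.2.
Under uncorrelated errors the observed covariances equal the true-score covariances, so only the own-variance terms attenuate.
True-score variance = [0.79 + 0.77] − 0.8 = 1.56 − 0.8 = 0.76.
Reliability = 0.76 / 1.2 = 0.633.

0.633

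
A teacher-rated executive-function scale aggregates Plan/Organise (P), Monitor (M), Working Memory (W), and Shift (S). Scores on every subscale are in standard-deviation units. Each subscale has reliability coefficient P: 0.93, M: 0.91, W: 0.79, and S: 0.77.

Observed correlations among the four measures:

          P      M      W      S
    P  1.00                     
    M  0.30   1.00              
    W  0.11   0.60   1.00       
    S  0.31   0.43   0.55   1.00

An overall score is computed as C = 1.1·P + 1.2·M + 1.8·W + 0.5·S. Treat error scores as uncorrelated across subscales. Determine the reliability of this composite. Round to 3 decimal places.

0.919

Var(C) = 1.1² + 1.2² + 1.8² + 0.5² + 2·[1.32·0.30 + 1.98·0.11 + 0.55·0.31 + 2.16·0.60 + 0.6·0.43 + 0.9·0.55] = 6.14 + 5.6666 = 11.8066.
With uncorrelated errors the cross-covariances are all true-score covariance, so they carry over unchanged; only the diagonal terms shrink to ρᵢσᵢ².
True-score variance = [1.1²·0.93 + 1.2²·0.91 + 1.8²·0.79 + 0.5²·0.77] + 5.6666 = 5.1878 + 5.6666 = 10.8544.
Reliability = 10.8544 / 11.8066 = 0.919.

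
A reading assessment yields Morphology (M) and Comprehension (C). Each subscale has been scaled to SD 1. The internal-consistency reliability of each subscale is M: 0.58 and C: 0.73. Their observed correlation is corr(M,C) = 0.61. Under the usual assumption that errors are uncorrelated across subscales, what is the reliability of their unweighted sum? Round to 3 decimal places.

0.786

Var(M+C) = 2 + 2·[0.61] = 2 + 1.22 = 3.22.
With uncorrelated errors the cross-covariances are all true-score covariance, so they carry over unchanged; only the diagonal terms shrink to ρᵢσᵢ².
True-score variance = [0.58 + 0.73] + 1.22 = 1.31 + 1.22 = 2.53.
Reliability = 2.53 / 3.22 = 0.786.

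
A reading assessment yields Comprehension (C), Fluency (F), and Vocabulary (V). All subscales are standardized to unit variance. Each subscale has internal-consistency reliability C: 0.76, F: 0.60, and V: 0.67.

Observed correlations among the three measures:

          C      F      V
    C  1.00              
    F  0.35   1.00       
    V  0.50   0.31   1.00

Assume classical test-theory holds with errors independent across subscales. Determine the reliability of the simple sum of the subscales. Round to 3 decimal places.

0.818

Var(C+F+V) = 3 + 2·[0.35 + 0.50 + 0.31] = 3 + 2.32 = 5.32.
Under uncorrelated errors the observed covariances equal the true-score covariances, so only the own-variance terms attenuate.
True-score variance = [0.76 + 0.60 + 0.67] + 2.32 = 2.03 + 2.32 = 4.35.
Reliability = 4.35 / 5.32 = 0.818.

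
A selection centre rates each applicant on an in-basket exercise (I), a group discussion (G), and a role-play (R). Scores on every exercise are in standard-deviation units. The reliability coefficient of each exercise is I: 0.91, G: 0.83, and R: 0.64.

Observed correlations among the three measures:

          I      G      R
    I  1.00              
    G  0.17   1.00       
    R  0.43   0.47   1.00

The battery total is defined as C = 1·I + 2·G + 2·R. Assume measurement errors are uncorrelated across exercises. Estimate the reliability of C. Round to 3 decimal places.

Var(C) = 1 + 2² + 2² + 2·[2·0.17 + 2·0.43 + 4·0.47] = 9 + 6.16 = 15.16.
Under uncorrelated errors the observed covariances equal the true-score covariances, so only the own-variance terms attenuate.
True-score variance = [0.91 + 2²·0.83 + 2²·0.64] + 6.16 = 6.79 + 6.16 = 12.95.
Reliability = 12.95 / 15.16 = 0.854.

0.854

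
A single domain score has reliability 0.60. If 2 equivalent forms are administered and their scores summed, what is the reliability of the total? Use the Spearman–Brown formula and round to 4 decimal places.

0.7500

ρ_k = kρ / (1 + (k−1)ρ) = 2·0.60 / (1 + 1·0.60) = 1.200 / 1.600 = 0.7500.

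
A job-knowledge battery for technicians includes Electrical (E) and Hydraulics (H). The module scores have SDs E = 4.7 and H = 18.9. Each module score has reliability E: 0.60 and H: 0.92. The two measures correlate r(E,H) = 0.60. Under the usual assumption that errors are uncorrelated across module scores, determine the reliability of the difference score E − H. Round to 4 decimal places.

Var(E−H) = 4.7² + 18.9² − 2·4.7·18.9·0.60 = 379.3 − 106.596 = 272.704.
Because errors are independent across components, Cov(Tᵢ,Tⱼ) = Cov(Xᵢ,Xⱼ); the off-diagonal part of the true-score variance is the same as above.
True-score variance = [4.7²·0.60 + 18.9²·0.92] − 106.596 = 341.887 − 106.596 = 235.291.
Reliability = 235.291 / 272.704 = 0.8628.

0.8628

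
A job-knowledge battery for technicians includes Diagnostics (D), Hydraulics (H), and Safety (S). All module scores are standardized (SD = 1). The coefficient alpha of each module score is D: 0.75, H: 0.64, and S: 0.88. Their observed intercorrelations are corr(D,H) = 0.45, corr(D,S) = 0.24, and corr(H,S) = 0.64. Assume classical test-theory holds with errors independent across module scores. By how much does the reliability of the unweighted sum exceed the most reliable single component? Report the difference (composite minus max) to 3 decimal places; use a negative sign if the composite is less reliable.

-0.009

Var(sum) = 3 + 2.66 = 5.66; true-score variance = 2.27 + 2.66 = 4.93; composite reliability = 0.8710.
Max component reliability = 0.8800.
Difference = 0.8710 − 0.8800 = -0.009.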